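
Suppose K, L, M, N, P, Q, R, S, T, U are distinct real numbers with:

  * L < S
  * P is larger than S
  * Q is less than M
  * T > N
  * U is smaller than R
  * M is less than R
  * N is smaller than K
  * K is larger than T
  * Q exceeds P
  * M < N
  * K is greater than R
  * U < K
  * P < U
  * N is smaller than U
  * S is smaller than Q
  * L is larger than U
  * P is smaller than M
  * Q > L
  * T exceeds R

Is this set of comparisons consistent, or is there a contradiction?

We have U < L stated directly, yet also L < S < P < Q < M < N < U by chaining the others — so L < U. Contradiction.

inconsistent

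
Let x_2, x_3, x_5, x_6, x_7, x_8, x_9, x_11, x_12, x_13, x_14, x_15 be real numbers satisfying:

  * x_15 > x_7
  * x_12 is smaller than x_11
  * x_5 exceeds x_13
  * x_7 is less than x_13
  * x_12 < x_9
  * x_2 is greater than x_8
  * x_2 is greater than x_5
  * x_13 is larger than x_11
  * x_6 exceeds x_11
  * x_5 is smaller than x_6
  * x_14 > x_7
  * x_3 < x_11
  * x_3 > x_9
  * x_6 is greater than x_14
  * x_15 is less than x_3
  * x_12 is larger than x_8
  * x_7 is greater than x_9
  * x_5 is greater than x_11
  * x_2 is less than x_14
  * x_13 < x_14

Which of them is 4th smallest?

Piecing the relations together gives one ordering: x_8 < x_12 < x_9 < x_7 < x_15 < x_3 < x_11 < x_13 < x_5 < x_2 < x_14 < x_6.
Counting 4 from the smallest end gives x_7.

x_7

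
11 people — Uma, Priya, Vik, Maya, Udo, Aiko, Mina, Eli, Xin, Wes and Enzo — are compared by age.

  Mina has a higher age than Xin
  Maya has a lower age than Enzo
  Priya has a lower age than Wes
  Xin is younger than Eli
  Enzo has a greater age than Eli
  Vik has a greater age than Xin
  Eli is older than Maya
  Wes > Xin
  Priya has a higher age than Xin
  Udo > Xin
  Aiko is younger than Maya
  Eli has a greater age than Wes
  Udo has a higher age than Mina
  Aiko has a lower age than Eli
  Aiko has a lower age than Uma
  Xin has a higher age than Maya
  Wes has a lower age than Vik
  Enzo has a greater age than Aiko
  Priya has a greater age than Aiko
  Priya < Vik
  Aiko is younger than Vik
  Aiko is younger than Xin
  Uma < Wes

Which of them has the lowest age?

Aiko

Maya is not least since Aiko < Maya; Xin is not least since Aiko < Xin; Priya is not least since Aiko < Priya; Mina is not least since Xin < Mina; Uma is not least since Aiko < Uma; Wes is not least since Uma < Wes; Eli is not least since Aiko < Eli; Vik is not least since Aiko < Vik; Enzo is not least since Maya < Enzo; Udo is not least since Xin < Udo.
Only Aiko has nothing below it, so Aiko is the lowest age.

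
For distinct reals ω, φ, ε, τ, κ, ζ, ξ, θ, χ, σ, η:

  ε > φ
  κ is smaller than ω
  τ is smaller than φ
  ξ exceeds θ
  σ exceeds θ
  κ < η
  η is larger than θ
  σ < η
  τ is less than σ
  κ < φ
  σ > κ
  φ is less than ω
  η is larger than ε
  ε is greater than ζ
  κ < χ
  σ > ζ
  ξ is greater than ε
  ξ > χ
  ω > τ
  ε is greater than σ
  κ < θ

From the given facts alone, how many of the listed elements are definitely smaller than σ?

4

The elements the relations force below σ are ζ, τ, κ, θ — no chain reaches any other.
That is 4.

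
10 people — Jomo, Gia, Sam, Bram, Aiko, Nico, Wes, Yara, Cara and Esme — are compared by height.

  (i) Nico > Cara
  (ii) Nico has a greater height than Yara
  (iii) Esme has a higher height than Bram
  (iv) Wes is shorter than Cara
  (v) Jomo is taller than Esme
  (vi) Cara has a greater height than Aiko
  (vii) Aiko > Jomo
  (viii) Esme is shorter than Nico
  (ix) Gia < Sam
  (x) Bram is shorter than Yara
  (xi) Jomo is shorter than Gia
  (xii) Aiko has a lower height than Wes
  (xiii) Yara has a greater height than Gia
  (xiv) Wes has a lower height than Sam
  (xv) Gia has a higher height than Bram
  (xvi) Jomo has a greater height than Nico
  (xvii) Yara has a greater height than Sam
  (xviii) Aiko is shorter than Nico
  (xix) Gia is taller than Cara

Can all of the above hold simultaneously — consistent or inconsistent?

inconsistent

Chaining the given relations yields Jomo < Aiko < Wes < Cara < Gia < Sam < Yara < Nico, so Jomo < Nico. But one relation states Nico < Jomo. These cannot both hold.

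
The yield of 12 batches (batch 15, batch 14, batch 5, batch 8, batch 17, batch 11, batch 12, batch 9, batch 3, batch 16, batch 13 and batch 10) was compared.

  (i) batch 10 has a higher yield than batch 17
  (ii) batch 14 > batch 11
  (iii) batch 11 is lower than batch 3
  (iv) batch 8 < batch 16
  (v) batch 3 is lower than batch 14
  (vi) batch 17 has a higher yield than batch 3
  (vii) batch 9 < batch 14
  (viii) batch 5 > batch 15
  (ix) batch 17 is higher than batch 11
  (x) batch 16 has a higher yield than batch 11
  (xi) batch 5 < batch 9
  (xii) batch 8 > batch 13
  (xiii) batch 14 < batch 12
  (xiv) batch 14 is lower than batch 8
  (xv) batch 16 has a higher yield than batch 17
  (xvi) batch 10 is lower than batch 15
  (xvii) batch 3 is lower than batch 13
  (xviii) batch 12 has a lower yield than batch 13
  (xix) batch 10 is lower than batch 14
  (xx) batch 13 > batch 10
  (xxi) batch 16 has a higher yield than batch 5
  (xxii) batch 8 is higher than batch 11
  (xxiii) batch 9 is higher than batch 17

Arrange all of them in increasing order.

The consecutive links are each given: batch 11 < batch 3; batch 3 < batch 17; batch 17 < batch 10; batch 10 < batch 15; batch 15 < batch 5; batch 5 < batch 9; batch 9 < batch 14; batch 14 < batch 12; batch 12 < batch 13; batch 13 < batch 8; batch 8 < batch 16.

batch 11 < batch 3 < batch 17 < batch 10 < batch 15 < batch 5 < batch 9 < batch 14 < batch 12 < batch 13 < batch 8 < batch 16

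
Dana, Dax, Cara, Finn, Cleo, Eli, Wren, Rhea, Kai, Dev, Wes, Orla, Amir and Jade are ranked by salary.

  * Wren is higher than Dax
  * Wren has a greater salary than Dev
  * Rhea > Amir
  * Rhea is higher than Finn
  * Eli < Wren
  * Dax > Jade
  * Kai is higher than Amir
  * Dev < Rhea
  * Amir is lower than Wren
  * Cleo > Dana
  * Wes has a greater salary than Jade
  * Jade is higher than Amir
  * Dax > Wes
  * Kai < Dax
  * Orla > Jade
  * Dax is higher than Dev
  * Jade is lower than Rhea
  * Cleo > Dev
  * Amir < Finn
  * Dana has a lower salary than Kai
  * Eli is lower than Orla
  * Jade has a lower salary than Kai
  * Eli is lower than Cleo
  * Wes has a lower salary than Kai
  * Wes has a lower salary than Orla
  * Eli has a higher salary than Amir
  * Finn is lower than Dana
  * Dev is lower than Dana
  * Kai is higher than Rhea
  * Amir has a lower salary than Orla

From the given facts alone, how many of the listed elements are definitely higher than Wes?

The elements the relations force above Wes are Kai, Dax, Orla, Wren — no chain reaches any other.
That is 4.

4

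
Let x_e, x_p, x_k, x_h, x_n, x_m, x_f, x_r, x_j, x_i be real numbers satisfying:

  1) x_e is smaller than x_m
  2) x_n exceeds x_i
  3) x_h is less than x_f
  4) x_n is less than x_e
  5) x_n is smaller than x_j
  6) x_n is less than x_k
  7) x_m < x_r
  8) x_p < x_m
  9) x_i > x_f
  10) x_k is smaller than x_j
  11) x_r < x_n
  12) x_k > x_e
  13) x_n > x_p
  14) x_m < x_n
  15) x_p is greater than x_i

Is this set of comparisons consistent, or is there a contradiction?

inconsistent

We have x_e < x_m stated directly, yet also x_m < x_r < x_n < x_e by chaining the others — so x_m < x_e. Contradiction.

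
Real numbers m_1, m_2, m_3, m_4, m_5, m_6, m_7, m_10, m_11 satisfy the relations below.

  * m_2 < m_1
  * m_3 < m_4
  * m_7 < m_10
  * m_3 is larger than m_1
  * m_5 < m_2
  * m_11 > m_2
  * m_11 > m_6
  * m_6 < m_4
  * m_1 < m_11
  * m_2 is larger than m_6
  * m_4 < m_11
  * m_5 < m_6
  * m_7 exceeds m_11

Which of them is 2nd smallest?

m_6

Piecing the relations together gives one ordering: m_5 < m_6 < m_2 < m_1 < m_3 < m_4 < m_11 < m_7 < m_10.
The 2nd smallest is m_6.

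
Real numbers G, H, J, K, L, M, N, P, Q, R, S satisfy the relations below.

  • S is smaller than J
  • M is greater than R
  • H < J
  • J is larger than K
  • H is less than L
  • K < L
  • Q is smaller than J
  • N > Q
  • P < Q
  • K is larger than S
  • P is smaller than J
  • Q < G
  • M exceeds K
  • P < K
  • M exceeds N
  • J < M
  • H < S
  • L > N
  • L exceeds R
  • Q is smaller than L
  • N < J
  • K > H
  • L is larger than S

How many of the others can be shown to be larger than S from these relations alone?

4

From S the given relations immediately reach K, J, L.
From those, M — 4 in total.
Nothing else is reachable above S; 4 in all.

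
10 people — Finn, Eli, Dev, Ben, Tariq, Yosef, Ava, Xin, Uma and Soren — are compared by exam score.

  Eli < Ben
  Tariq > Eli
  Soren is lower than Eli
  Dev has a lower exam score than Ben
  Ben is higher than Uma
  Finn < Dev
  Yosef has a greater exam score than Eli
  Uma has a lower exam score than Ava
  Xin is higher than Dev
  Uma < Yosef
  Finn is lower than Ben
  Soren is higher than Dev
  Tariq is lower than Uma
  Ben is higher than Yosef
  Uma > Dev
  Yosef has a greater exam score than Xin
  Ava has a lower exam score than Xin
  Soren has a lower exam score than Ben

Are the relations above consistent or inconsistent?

Every relation is compatible with Finn < Dev < Soren < Eli < Tariq < Uma < Ava < Xin < Yosef < Ben; the set is consistent.

consistent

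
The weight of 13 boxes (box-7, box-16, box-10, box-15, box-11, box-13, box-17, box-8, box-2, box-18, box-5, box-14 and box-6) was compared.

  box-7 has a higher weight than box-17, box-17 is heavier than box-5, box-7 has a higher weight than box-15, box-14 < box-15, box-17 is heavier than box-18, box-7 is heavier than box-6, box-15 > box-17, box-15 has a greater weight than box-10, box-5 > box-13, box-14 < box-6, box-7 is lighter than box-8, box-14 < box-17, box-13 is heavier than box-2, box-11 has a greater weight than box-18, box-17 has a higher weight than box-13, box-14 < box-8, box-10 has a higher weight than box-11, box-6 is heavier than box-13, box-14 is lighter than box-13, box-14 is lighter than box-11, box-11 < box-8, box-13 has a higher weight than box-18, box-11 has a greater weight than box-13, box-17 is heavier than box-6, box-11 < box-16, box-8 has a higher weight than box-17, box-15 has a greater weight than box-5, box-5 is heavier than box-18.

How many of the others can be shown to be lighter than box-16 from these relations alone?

5

From box-16 the given relations immediately reach box-11.
From those, box-18, box-14, box-13 — 4 in total.
From those, box-2 — 5 in total.
No other element is forced below box-16 by the given relations, so the count is 5.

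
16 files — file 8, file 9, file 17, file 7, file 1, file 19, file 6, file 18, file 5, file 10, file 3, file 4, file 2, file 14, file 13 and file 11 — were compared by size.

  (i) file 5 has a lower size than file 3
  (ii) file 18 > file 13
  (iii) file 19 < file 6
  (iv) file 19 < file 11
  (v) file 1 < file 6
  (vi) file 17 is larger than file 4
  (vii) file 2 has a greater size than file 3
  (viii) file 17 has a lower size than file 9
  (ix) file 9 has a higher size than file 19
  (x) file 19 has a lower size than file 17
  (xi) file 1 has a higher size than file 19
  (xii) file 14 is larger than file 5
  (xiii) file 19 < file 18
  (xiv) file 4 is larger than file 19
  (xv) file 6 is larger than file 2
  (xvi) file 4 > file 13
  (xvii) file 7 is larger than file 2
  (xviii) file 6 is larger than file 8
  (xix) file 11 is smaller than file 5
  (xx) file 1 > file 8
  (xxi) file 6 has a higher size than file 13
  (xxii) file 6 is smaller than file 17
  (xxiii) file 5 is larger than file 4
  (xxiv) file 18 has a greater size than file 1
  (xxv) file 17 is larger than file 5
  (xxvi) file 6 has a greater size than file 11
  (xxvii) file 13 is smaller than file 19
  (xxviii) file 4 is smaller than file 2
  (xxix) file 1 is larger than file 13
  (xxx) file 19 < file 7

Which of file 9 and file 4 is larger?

file 9

Link the given pairs in sequence: file 4 < file 5; file 5 < file 3; file 3 < file 2; file 2 < file 6; file 6 < file 17; file 17 < file 9.
Chaining these gives file 4 < file 5 < file 3 < file 2 < file 6 < file 17 < file 9.
So file 4 < file 9; file 9 is the larger of the two.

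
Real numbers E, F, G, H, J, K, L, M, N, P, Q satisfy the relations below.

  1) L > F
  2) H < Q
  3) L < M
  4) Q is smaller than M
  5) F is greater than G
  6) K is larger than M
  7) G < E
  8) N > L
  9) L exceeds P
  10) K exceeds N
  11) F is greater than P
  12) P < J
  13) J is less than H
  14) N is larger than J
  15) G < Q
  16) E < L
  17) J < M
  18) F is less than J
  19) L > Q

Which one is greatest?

K

Chaining downward from K: directly below it, M, N; then J, Q, L; then G, E, P, F, H.
That covers every other element, and nothing is given above K, so K is the greatest.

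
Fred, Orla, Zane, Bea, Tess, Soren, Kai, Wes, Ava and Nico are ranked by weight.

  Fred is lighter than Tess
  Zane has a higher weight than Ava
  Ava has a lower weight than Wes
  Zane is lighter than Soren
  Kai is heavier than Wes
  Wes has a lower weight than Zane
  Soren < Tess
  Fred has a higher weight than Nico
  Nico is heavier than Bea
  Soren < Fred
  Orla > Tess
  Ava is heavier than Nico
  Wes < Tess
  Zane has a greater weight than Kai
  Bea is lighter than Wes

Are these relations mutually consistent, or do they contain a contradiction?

Every relation is compatible with Bea < Nico < Ava < Wes < Kai < Zane < Soren < Fred < Tess < Orla; the set is consistent.

consistent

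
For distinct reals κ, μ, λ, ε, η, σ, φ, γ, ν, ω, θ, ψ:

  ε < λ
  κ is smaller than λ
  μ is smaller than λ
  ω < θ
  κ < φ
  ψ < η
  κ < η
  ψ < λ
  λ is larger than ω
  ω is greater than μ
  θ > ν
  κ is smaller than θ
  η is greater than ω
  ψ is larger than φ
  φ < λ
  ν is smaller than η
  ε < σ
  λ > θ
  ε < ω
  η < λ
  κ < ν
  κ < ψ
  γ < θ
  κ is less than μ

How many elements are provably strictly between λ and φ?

2

The relations place φ below λ. An element lies strictly between them when it is forced above φ and also forced below λ.
Above φ: {ψ, η}. Below λ: {κ, ε, μ, ω, γ, ψ, ν, η, θ}.
Intersection: {ψ, η} — 2.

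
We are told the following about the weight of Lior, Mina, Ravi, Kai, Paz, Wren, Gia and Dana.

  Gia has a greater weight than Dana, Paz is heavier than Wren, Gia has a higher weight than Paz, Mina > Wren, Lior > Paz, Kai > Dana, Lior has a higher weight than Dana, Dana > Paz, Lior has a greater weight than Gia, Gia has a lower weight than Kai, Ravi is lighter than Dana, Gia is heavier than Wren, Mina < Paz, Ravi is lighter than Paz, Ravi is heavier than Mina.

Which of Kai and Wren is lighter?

Wren

Following the relations from Wren: Wren < Mina < Ravi < Paz < Dana < Kai.
So Wren < Kai; Wren is the lighter of the two.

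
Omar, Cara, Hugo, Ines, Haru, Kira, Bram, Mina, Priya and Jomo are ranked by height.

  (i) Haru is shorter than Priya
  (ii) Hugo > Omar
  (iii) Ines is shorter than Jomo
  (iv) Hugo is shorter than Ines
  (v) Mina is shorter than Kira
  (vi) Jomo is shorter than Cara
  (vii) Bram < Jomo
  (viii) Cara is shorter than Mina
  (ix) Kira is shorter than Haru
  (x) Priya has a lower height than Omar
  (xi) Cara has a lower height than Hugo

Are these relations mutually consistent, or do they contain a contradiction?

inconsistent

We have Ines < Jomo stated directly, yet also Jomo < Cara < Mina < Kira < Haru < Priya < Omar < Hugo < Ines by chaining the others — so Jomo < Ines. Contradiction.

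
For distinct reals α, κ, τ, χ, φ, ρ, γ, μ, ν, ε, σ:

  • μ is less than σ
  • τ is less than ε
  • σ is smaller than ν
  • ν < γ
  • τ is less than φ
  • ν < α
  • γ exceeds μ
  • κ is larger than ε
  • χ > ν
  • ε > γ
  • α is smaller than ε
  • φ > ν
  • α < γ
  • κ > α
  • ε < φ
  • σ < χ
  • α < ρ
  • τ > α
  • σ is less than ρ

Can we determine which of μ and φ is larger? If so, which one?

φ

Following the relations from μ: μ < σ < ν < α < τ < φ.
So φ is larger.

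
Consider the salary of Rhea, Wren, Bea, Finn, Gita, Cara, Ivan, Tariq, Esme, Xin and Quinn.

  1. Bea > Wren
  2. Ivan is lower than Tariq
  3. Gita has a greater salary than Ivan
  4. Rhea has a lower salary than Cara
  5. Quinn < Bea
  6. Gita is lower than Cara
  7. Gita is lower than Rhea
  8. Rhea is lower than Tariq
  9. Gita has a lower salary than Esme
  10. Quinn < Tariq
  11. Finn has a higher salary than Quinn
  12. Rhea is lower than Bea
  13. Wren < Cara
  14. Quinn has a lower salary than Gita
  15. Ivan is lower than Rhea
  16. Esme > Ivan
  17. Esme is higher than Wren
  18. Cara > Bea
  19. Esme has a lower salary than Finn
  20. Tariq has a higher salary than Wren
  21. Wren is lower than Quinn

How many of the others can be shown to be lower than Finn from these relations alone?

5

From Finn the given relations immediately reach Quinn, Esme.
From those, Wren, Ivan, Gita — 5 in total.
Nothing else is reachable below Finn; 5 in all.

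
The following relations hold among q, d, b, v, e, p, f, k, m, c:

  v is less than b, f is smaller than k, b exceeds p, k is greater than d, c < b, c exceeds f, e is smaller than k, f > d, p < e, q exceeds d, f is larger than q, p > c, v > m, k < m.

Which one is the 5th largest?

e

The consecutive relations fix a unique order: d < q < f < c < p < e < k < m < v < b.
The 5th largest is e.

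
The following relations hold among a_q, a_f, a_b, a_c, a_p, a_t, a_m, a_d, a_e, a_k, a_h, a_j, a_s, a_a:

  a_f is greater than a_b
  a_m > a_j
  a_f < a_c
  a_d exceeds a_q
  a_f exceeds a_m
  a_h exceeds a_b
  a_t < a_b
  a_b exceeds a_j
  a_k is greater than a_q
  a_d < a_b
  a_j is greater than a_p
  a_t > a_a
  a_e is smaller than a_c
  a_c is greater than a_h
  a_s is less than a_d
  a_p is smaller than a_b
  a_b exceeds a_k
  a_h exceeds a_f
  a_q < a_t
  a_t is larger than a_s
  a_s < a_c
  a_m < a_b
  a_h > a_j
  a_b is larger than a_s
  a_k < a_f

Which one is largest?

a_c

Chaining downward from a_c: directly below it, a_s, a_e, a_f, a_h; then a_k, a_j, a_m, a_b; then a_q, a_p, a_d, a_t; then a_a.
That covers every other element, and nothing is given above a_c, so a_c is the largest.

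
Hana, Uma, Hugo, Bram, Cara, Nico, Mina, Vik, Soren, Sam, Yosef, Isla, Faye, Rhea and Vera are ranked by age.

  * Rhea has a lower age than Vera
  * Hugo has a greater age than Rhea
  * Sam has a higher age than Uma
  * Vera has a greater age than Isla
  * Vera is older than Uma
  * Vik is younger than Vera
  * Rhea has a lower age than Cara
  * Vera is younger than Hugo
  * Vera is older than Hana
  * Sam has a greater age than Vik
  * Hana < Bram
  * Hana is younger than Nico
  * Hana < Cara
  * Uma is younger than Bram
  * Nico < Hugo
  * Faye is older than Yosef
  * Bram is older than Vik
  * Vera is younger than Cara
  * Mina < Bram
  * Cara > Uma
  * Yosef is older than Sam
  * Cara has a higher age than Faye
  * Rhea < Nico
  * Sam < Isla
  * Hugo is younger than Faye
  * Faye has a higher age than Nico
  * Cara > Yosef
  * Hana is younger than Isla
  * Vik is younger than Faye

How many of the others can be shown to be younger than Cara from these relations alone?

11

From Cara the given relations immediately reach Hana, Uma, Rhea, Yosef, Vera, Faye.
From those, Nico, Vik, Sam, Isla, Hugo — 11 in total.
No other element is forced below Cara by the given relations, so the count is 11.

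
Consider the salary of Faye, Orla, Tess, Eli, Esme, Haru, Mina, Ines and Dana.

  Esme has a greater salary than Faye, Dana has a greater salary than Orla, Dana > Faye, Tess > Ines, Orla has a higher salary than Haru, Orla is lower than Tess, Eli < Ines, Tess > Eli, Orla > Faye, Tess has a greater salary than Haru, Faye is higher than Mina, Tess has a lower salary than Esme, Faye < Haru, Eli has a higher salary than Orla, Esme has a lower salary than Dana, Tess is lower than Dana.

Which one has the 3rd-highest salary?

The consecutive relations fix a unique order: Mina < Faye < Haru < Orla < Eli < Ines < Tess < Esme < Dana.
Counting 3 from the largest end gives Tess.

Tess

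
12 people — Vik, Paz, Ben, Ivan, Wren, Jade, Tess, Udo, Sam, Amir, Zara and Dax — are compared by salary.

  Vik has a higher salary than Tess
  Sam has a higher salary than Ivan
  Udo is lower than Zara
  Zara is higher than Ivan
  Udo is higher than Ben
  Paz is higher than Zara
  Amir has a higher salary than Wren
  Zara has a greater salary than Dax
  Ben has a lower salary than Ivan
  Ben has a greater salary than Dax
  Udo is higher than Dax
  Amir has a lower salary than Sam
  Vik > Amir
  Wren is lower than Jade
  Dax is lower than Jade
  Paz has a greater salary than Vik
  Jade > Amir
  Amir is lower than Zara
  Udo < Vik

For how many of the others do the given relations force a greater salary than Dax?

The elements the relations force above Dax are Ben, Udo, Ivan, Sam, Jade, Zara, Vik, Paz — no chain reaches any other.
That is 8.

8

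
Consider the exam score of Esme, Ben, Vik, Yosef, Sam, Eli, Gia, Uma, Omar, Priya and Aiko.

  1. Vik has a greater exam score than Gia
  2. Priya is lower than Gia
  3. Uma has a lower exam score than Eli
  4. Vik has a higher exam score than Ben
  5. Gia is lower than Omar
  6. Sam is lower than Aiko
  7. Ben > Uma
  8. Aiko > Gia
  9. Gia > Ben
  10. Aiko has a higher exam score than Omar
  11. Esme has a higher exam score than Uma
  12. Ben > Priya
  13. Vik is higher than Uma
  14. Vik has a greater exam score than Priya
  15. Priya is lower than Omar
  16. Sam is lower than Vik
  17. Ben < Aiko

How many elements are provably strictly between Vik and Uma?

2

Chaining upward from Uma reaches: Esme, Ben, Eli, Gia, Omar, Aiko.
Chaining downward from Vik reaches: Priya, Sam, Ben, Gia.
Strictly between Uma and Vik are those in both lists: Ben, Gia — 2 elements.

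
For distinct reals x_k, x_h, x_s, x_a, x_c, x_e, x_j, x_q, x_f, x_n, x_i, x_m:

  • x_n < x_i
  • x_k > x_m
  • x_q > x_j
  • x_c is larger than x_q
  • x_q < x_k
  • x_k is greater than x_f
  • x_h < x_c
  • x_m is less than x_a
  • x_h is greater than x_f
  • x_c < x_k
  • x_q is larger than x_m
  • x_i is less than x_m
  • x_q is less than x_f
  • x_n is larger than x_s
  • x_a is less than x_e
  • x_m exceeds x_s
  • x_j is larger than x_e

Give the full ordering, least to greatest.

Each adjacent pair is fixed by a given relation: x_s < x_n; x_n < x_i; x_i < x_m; x_m < x_a; x_a < x_e; x_e < x_j; x_j < x_q; x_q < x_f; x_f < x_h; x_h < x_c; x_c < x_k. Chaining them end to end gives the full order.

x_s < x_n < x_i < x_m < x_a < x_e < x_j < x_q < x_f < x_h < x_c < x_k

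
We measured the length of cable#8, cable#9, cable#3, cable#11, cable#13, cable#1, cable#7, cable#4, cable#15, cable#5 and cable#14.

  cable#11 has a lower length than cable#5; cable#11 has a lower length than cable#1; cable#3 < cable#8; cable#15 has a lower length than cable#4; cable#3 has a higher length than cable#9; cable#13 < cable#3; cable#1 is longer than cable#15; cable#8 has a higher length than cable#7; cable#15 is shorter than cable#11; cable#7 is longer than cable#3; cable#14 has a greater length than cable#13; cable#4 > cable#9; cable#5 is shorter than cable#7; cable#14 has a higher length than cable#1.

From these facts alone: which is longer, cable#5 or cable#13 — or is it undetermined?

undetermined

Following every chain through cable#5: above cable#5 we get cable#7, cable#8; below cable#5 we get cable#15, cable#11.
cable#13 is not reached, and no chain runs the other way from cable#13 to cable#5.
So the given relations leave the order of cable#5 and cable#13 undetermined.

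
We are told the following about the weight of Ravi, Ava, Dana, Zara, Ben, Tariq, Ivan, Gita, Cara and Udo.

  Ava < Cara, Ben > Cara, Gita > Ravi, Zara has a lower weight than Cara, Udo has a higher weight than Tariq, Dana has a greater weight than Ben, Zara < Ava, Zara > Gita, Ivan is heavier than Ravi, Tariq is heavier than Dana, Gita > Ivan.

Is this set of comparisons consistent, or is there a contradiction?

consistent

Every relation is compatible with Ravi < Ivan < Gita < Zara < Ava < Cara < Ben < Dana < Tariq < Udo; the set is consistent.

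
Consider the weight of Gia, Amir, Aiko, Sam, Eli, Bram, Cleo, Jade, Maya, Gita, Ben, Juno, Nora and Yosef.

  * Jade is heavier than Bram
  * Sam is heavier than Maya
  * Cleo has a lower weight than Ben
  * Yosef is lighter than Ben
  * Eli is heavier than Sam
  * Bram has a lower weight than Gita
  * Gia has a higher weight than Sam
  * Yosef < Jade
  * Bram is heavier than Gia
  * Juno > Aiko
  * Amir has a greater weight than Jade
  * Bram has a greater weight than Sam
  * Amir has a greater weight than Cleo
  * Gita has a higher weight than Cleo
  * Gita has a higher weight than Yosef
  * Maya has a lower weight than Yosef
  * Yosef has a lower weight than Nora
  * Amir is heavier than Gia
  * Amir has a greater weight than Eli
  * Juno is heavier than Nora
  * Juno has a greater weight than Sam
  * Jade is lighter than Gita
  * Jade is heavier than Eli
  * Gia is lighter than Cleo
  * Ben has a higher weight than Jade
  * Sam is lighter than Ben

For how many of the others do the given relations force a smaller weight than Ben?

8

Directly below Ben: Sam, Yosef, Cleo, Jade.
One step further: Maya, Gia, Bram, Eli (8 so far).
Nothing else is reachable below Ben; 8 in all.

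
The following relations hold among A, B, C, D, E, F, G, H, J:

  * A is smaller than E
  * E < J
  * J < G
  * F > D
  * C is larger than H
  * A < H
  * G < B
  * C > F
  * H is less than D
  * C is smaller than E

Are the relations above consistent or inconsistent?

The single ordering A < H < D < F < C < E < J < G < B satisfies every listed relation, so no contradiction arises.

consistent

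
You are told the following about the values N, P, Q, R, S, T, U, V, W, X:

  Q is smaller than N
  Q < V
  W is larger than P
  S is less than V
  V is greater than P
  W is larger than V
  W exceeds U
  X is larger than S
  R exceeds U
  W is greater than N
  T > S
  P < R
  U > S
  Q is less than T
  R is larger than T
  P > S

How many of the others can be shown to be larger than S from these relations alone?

The elements the relations force above S are T, U, X, P, V, W, R — no chain reaches any other.
That is 7.

7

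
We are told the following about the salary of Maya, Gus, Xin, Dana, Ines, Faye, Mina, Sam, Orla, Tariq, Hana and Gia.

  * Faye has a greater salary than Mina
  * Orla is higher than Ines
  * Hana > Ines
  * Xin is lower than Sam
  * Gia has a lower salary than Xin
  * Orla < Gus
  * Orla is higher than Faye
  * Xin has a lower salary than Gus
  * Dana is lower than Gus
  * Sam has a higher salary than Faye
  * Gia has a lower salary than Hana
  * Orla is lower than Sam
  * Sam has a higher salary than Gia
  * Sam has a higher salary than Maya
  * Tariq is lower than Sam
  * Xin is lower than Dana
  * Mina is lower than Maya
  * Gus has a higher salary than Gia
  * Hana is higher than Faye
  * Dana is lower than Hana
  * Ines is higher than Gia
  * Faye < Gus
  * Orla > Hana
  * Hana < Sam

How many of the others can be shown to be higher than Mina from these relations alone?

Directly above Mina: Faye, Maya.
One step further: Hana, Orla, Sam, Gus (6 so far).
No other element is forced above Mina by the given relations, so the count is 6.

6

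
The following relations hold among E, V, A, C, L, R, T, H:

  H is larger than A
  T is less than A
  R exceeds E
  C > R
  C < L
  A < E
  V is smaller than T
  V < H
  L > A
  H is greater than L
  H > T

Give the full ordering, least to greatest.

Nothing is placed below V, so it is least; from there V < T; T < A; A < E; E < R; R < C; C < L; L < H, each given directly.

V < T < A < E < R < C < L < H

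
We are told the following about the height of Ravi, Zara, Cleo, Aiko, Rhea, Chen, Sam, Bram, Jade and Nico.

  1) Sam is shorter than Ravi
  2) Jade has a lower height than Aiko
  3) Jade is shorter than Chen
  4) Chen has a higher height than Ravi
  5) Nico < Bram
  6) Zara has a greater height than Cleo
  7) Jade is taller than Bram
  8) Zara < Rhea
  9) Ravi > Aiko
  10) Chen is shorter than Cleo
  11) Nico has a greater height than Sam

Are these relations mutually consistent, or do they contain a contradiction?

consistent

Every relation is compatible with Sam < Nico < Bram < Jade < Aiko < Ravi < Chen < Cleo < Zara < Rhea; the set is consistent.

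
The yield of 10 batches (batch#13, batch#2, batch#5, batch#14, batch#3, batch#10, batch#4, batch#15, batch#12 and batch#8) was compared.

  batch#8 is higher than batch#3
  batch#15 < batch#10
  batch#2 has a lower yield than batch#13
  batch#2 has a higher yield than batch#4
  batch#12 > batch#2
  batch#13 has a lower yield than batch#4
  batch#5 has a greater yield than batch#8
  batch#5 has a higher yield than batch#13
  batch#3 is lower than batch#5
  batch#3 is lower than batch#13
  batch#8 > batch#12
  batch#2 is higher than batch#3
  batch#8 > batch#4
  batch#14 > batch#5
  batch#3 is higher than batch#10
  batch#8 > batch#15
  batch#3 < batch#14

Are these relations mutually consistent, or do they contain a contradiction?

inconsistent

We have batch#2 < batch#13 stated directly, yet also batch#13 < batch#4 < batch#2 by chaining the others — so batch#13 < batch#2. Contradiction.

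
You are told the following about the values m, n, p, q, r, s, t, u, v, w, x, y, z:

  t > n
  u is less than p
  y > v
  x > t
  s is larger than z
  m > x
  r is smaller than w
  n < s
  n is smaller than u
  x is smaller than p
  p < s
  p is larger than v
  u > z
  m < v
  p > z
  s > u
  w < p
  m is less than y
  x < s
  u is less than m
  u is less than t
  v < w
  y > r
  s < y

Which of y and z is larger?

y

z < u and u < t give z < t.
Then t < x extends the chain to x.
With x < m: z < u < t < x < m.
With m < v: z < u < t < x < m < v.
With v < w: z < u < t < x < m < v < w.
Then w < p extends the chain to p.
Then p < s extends the chain to s.
With s < y: z < u < t < x < m < v < w < p < s < y.
So z < y; y is the larger of the two.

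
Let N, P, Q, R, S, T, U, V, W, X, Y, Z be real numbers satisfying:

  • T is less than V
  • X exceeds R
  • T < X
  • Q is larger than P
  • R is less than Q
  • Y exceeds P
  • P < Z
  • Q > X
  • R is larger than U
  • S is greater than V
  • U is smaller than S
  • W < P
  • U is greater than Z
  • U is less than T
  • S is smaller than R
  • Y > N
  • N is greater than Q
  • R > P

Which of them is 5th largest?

R

Chaining the given pairs: W < P < Z < U < T < V < S < R < X < Q < N < Y.
The 5th largest is R.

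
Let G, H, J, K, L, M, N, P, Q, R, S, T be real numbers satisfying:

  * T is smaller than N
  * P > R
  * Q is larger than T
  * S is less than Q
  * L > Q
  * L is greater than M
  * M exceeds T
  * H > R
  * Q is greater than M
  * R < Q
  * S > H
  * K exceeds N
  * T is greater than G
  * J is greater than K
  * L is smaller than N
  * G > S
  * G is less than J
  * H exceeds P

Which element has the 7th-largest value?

T

The consecutive relations fix a unique order: R < P < H < S < G < T < M < Q < L < N < K < J.
The 7th largest is T.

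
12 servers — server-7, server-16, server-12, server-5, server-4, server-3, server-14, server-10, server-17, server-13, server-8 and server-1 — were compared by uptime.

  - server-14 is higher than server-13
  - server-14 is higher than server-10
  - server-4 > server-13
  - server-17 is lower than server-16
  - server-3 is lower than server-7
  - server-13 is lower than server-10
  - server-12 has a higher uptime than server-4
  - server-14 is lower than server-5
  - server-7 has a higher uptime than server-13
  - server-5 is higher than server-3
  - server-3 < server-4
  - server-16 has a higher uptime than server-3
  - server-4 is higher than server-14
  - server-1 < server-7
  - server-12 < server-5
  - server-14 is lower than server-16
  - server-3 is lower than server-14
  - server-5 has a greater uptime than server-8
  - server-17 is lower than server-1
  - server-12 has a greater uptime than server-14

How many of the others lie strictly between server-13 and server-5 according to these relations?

4

Chaining upward from server-13 reaches: server-10, server-14, server-4, server-12, server-16, server-7.
Chaining downward from server-5 reaches: server-10, server-3, server-14, server-4, server-12, server-8.
Strictly between server-13 and server-5 are those in both lists: server-10, server-14, server-4, server-12 — 4 elements.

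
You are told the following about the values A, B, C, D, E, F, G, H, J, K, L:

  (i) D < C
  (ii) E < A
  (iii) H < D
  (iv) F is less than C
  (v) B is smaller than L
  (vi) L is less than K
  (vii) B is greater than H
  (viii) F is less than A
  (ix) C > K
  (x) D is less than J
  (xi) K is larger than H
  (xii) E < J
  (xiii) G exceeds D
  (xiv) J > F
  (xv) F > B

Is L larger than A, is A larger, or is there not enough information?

Following every chain through L: above L we get K, C; below L we get H, B.
A is not reached, and no chain runs the other way from A to L.
So the given relations leave the order of L and A undetermined.

undetermined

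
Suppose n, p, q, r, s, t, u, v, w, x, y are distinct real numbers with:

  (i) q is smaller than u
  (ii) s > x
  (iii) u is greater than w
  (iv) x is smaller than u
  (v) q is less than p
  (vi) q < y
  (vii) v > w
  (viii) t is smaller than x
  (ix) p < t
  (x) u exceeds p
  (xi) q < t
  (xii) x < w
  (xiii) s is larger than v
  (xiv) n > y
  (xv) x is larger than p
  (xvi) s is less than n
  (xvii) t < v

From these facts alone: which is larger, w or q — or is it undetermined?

q < p < t < x < w, by transitivity through p, t, x.
So w is larger.

w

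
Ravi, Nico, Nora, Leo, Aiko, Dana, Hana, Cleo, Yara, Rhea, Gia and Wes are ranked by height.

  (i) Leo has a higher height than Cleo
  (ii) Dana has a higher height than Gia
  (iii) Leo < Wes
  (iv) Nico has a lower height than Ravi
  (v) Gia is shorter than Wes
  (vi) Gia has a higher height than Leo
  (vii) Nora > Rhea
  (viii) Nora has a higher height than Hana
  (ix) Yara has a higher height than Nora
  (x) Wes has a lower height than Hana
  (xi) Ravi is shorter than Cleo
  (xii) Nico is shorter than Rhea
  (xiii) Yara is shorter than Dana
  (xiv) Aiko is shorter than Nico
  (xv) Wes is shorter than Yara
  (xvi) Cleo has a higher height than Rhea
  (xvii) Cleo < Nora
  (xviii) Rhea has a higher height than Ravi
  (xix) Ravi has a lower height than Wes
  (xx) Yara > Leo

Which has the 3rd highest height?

The consecutive relations fix a unique order: Aiko < Nico < Ravi < Rhea < Cleo < Leo < Gia < Wes < Hana < Nora < Yara < Dana.
Counting 3 from the largest end gives Nora.

Nora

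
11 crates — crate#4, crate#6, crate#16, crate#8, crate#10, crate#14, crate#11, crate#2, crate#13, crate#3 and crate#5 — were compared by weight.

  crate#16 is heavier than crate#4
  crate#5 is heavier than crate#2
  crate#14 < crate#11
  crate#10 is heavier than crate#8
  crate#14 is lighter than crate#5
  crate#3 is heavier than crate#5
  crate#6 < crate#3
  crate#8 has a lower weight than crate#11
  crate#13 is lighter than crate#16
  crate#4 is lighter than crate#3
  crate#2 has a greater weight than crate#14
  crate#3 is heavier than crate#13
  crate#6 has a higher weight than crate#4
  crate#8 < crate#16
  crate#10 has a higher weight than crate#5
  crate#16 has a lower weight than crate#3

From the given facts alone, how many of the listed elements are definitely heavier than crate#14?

5

From crate#14 the given relations immediately reach crate#2, crate#5, crate#11.
From those, crate#3, crate#10 — 5 in total.
No other element is forced above crate#14 by the given relations, so the count is 5.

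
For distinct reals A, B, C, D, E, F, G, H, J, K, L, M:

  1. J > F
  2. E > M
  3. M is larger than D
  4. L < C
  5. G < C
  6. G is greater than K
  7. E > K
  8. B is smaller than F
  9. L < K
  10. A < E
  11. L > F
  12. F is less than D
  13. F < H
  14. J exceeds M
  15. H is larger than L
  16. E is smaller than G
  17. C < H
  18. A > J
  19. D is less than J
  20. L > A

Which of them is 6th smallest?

Chaining the given pairs: B < F < D < M < J < A < L < K < E < G < C < H.
Counting 6 from the smallest end gives A.

A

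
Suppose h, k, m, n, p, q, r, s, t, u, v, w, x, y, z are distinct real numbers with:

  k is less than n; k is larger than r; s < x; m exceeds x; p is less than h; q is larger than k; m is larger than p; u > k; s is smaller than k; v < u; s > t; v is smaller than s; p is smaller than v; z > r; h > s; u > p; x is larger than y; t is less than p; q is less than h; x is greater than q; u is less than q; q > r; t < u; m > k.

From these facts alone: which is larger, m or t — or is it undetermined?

m

Chaining the given relations: t < p < v < s < k < u < q < x < m.
So m is larger.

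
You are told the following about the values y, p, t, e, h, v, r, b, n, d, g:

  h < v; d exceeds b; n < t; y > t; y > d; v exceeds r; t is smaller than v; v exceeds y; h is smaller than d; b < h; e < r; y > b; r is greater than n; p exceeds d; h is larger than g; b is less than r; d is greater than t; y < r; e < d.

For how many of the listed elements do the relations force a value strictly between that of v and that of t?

3

Chaining upward from t reaches: d, y, p, r.
Chaining downward from v reaches: n, e, g, b, h, d, y, r.
Strictly between t and v are those in both lists: d, y, r — 3 elements.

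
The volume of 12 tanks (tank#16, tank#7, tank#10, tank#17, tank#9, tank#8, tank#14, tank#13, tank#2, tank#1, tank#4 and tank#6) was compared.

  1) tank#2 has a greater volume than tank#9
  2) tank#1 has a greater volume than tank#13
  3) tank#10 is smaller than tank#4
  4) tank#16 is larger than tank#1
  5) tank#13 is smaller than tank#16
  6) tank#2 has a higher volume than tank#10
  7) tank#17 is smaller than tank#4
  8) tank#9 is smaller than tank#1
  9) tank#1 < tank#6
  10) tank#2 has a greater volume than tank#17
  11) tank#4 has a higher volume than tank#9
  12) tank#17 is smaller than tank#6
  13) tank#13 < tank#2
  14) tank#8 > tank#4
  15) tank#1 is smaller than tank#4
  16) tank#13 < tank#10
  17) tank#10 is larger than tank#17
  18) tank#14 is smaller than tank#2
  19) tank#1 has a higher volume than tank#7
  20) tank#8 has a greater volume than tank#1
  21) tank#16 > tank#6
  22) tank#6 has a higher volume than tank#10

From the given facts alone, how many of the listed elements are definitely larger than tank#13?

7

From tank#13 the given relations immediately reach tank#10, tank#2, tank#1, tank#16.
From those, tank#4, tank#6, tank#8 — 7 in total.
Nothing else is reachable above tank#13; 7 in all.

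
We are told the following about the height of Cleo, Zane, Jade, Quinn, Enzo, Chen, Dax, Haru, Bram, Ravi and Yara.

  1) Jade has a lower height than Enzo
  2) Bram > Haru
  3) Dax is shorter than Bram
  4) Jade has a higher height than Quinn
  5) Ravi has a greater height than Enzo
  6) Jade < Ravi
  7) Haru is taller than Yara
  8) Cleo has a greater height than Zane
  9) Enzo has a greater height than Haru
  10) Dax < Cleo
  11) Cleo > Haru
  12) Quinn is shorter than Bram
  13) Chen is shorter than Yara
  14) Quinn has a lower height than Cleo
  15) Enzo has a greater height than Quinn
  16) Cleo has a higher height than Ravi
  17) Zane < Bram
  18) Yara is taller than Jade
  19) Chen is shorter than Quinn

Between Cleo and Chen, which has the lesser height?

Chen

Chen < Quinn and Quinn < Jade give Chen < Jade.
With Jade < Yara: Chen < Quinn < Jade < Yara.
With Yara < Haru: Chen < Quinn < Jade < Yara < Haru.
Then Haru < Enzo extends the chain to Enzo.
With Enzo < Ravi: Chen < Quinn < Jade < Yara < Haru < Enzo < Ravi.
Then Ravi < Cleo extends the chain to Cleo.
So Chen < Cleo; Chen is the shorter of the two.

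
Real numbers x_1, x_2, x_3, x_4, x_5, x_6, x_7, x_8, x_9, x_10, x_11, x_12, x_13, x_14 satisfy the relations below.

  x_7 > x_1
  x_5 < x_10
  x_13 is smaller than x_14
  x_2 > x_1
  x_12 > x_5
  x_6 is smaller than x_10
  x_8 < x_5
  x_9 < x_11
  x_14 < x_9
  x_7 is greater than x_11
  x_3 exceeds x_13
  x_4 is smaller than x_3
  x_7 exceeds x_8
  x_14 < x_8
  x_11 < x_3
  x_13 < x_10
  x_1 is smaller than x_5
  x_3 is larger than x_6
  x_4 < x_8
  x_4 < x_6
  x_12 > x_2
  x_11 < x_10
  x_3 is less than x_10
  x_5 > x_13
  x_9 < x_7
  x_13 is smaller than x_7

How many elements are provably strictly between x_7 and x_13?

4

Chaining upward from x_13 reaches: x_14, x_8, x_5, x_9, x_11, x_3, x_10, x_12.
Chaining downward from x_7 reaches: x_4, x_14, x_1, x_8, x_9, x_11.
Strictly between x_13 and x_7 are those in both lists: x_14, x_8, x_9, x_11 — 4 elements.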